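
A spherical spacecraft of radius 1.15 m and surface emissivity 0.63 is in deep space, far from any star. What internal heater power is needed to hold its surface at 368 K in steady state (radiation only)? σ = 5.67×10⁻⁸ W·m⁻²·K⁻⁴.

P ≈ 10900 W

P = εσ·4πr²·T⁴.
4πr² = 16.62 m²; T⁴ = 1.834×10¹⁰ K⁴.
P = 0.63·5.67×10⁻⁸·16.62·1.834×10¹⁰.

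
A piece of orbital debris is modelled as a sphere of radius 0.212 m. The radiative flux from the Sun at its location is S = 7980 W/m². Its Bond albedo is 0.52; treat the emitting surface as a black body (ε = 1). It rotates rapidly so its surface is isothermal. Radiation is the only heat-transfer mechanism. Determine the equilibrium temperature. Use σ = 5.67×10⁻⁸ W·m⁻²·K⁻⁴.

T ≈ 360 K

At equilibrium, absorbed power = emitted power.
Absorbing cross-section = πr² = 0.1412 m²; emitting surface = 4πr² = 0.5648 m² (ratio 4).
(1−a)S·A_cross = εσ·A_surf·T⁴  ⇒  T⁴ = (1−a)S/(4σ).
T⁴ = 0.480·7980/(4·5.67×10⁻⁸) = 1.689×10¹⁰ K⁴.
T = (1.689×10¹⁰)^(1/4).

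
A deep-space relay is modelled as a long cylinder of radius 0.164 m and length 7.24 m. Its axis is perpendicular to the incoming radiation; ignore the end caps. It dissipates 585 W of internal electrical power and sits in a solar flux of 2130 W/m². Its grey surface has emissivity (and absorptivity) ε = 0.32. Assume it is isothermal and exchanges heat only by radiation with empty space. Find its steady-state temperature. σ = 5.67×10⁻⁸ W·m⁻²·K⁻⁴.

T ≈ 357 K

At steady state, absorbed solar power + internal power = radiated power.
Absorbed: α·S·A_cross = 0.32·2130·2.375 = 1619 W (cross-section 2rL).
Total input = 1619 + 585 = 2204 W.
Radiated: εσ·A_surf·T⁴ with A_surf = 2πrL = 7.460 m².
T⁴ = 2204/(0.32·5.67×10⁻⁸·7.460) = 1.628×10¹⁰ K⁴.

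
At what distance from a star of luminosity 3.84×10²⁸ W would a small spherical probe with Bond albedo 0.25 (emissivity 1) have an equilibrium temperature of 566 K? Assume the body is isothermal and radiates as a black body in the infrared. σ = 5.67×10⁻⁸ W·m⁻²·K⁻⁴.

d ≈ 3.14×10¹¹ m

For an isothermal black-emitting sphere, (1−a)S·πr² = σ·4πr²·T⁴ ⇒ S = 4σT⁴/(1−a).
S = 4·5.67×10⁻⁸·(566)⁴/0.750 = 31030 W/m².
Flux falls as S = L/(4πd²), so d = √(L/(4πS)) = √(3.84×10²⁸/(4π·31030)).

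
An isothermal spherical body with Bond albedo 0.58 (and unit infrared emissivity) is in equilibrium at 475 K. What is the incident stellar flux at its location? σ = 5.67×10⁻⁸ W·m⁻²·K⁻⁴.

(1−a)S·πr² = σ·4πr²·T⁴ ⇒ S = 4σT⁴/(1−a).
S = 4·5.67×10⁻⁸·5.091×10¹⁰/0.420.

S ≈ 27500 W/m²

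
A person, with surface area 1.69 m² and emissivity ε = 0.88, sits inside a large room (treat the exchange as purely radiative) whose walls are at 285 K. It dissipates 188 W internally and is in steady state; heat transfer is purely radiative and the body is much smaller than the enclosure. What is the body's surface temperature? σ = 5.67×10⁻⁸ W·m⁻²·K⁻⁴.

For a small grey body in a large enclosure, net radiated power = εσA(T⁴ − T_w⁴).
Steady state: P = εσA(T⁴ − T_w⁴) with A = 1.69 m².
T⁴ = P/(εσA) + T_w⁴ = 188/(0.88·5.67×10⁻⁸·1.690) + (285)⁴
    = 2.229×10⁹ + 6.598×10⁹ = 8.827×10⁹ K⁴.

T ≈ 307 K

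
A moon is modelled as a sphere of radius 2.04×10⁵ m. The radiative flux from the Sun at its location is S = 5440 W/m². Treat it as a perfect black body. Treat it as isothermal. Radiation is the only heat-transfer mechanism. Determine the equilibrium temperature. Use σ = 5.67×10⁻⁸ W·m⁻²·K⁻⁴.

At equilibrium, absorbed power = emitted power.
Absorbing cross-section = πr² = 1.307×10¹¹ m²; emitting surface = 4πr² = 5.230×10¹¹ m² (ratio 4).
S·A_cross = εσ·A_surf·T⁴  ⇒  T⁴ = S/(4σ).
T⁴ = 1.00·5440/(4·5.67×10⁻⁸) = 2.399×10¹⁰ K⁴.
T = (2.399×10¹⁰)^(1/4).

T ≈ 394 K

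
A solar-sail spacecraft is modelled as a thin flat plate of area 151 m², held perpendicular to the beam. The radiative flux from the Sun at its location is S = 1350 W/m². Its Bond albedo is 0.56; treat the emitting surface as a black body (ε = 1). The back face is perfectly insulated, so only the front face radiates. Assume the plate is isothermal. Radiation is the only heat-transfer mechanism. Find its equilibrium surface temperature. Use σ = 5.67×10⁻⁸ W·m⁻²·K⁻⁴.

T ≈ 320 K

At equilibrium, absorbed power = emitted power.
Absorbing cross-section = A = 151.0 m²; emitting surface = A = 151.0 m² (ratio 1).
(1−a)S·A_cross = εσ·A_surf·T⁴  ⇒  T⁴ = (1−a)S/(1σ).
T⁴ = 0.440·1350/(1·5.67×10⁻⁸) = 1.048×10¹⁰ K⁴.
T = (1.048×10¹⁰)^(1/4).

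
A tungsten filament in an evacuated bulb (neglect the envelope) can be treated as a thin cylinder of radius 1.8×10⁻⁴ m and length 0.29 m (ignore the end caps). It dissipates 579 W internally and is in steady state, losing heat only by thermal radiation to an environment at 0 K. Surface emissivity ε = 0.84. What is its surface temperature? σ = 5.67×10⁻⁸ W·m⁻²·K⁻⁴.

Steady state: internal power = radiated power, P = εσA T⁴.
Radiating area A = 2πrL = 3.280×10⁻⁴ m².
T⁴ = P/(εσA) = 579/(0.84·5.67×10⁻⁸·3.280×10⁻⁴) = 3.707×10¹³ K⁴.
T = (3.707×10¹³)^(1/4).

T ≈ 2470 K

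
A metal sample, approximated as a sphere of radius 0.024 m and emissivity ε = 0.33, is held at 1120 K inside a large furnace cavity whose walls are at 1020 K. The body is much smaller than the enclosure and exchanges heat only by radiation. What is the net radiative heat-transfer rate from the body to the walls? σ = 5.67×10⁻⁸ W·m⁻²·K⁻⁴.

P_net ≈ 66.5 W

For a small grey body in a large enclosure: P_net = εσA(T_body⁴ − T_wall⁴).
A = 4πr² = 0.007238 m²; T_body⁴ − T_wall⁴ = 1.574×10¹² − 1.082×10¹² = 4.911×10¹¹ K⁴.
|P_net| = 0.33·5.67×10⁻⁸·0.007238·4.911×10¹¹.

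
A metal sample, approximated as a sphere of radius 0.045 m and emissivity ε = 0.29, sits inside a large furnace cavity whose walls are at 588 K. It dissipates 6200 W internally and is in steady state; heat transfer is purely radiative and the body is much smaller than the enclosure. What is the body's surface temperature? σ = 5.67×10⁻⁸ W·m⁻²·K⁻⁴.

T ≈ 1970 K

For a small grey body in a large enclosure, net radiated power = εσA(T⁴ − T_w⁴).
Steady state: P = εσA(T⁴ − T_w⁴) with A = 4πr² = 0.02545 m².
T⁴ = P/(εσA) + T_w⁴ = 6200/(0.29·5.67×10⁻⁸·0.02545) + (588)⁴
    = 1.482×10¹³ + 1.195×10¹¹ = 1.494×10¹³ K⁴.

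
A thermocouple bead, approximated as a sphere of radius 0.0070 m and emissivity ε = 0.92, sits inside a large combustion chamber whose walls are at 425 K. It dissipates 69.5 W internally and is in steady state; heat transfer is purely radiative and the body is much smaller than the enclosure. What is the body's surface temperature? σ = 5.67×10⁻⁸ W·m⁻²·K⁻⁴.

T ≈ 1220 K

For a small grey body in a large enclosure, net radiated power = εσA(T⁴ − T_w⁴).
Steady state: P = εσA(T⁴ − T_w⁴) with A = 4πr² = 6.158×10⁻⁴ m².
T⁴ = P/(εσA) + T_w⁴ = 69.5/(0.92·5.67×10⁻⁸·6.158×10⁻⁴) + (425)⁴
    = 2.164×10¹² + 3.263×10¹⁰ = 2.196×10¹² K⁴.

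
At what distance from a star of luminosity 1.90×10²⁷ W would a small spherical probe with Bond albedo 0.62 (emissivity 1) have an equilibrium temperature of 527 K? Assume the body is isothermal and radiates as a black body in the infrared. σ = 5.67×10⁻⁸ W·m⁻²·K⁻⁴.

For an isothermal black-emitting sphere, (1−a)S·πr² = σ·4πr²·T⁴ ⇒ S = 4σT⁴/(1−a).
S = 4·5.67×10⁻⁸·(527)⁴/0.380 = 46040 W/m².
Flux falls as S = L/(4πd²), so d = √(L/(4πS)) = √(1.90×10²⁷/(4π·46040)).

d ≈ 5.73×10¹⁰ m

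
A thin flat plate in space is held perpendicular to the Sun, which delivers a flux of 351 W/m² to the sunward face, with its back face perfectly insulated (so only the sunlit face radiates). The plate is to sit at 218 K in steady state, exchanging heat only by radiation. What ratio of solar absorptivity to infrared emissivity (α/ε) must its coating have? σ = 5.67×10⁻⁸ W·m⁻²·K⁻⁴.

α/ε ≈ 0.365

Balance: αS·A = εσ·1A·T⁴ ⇒ α/ε = σT⁴/S.
α/ε = 5.67×10⁻⁸·(218)⁴/351 = 5.67×10⁻⁸·2.259×10⁹/351.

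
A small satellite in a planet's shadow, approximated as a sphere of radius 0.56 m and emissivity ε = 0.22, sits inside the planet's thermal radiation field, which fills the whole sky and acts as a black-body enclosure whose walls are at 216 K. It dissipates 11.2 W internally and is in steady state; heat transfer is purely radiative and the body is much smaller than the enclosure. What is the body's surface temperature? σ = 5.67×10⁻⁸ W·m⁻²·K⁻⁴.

T ≈ 221 K

For a small grey body in a large enclosure, net radiated power = εσA(T⁴ − T_w⁴).
Steady state: P = εσA(T⁴ − T_w⁴) with A = 4πr² = 3.941 m².
T⁴ = P/(εσA) + T_w⁴ = 11.2/(0.22·5.67×10⁻⁸·3.941) + (216)⁴
    = 2.278×10⁸ + 2.177×10⁹ = 2.405×10⁹ K⁴.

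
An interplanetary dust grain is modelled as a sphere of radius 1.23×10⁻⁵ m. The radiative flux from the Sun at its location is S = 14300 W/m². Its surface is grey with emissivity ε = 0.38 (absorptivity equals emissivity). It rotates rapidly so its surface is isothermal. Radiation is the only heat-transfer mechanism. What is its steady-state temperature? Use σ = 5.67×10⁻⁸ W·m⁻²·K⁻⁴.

T ≈ 501 K

At equilibrium, absorbed power = emitted power.
Absorbing cross-section = πr² = 4.753×10⁻¹⁰ m²; emitting surface = 4πr² = 1.901×10⁻⁹ m² (ratio 4).
εS·A_cross = εσ·A_surf·T⁴  ⇒  T⁴ = S/(4σ)   (ε cancels).
T⁴ = 14300/(4·5.67×10⁻⁸) = 6.305×10¹⁰ K⁴.
T = (6.305×10¹⁰)^(1/4).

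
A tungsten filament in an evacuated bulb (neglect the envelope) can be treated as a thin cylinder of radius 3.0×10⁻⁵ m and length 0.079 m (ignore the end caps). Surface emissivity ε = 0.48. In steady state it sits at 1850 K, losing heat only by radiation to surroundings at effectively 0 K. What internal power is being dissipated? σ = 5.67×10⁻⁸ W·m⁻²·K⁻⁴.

P ≈ 4.75 W

Steady state: P = εσA T⁴.
A = 2πrL = 1.489×10⁻⁵ m²; T⁴ = (1850)⁴ = 1.171×10¹³ K⁴.
P = 0.48 × 5.67×10⁻⁸ × 1.489×10⁻⁵ × 1.171×10¹³.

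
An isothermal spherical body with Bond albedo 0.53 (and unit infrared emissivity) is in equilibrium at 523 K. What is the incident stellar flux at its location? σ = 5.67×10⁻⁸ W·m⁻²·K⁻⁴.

(1−a)S·πr² = σ·4πr²·T⁴ ⇒ S = 4σT⁴/(1−a).
S = 4·5.67×10⁻⁸·7.482×10¹⁰/0.470.

S ≈ 36100 W/m²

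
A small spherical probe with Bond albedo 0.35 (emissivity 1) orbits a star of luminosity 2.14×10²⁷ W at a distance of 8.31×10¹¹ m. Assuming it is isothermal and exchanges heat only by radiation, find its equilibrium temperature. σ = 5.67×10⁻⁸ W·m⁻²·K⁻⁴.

First find the stellar flux at distance d: S = L/(4πd²) = 2.14×10²⁷/(4π·(8.31×10¹¹)²) = 246.6 W/m².
For an isothermal sphere, absorbed (1−a)S·πr² = emitted σ·4πr²·T⁴, so T⁴ = (1−a)S/(4σ).
T⁴ = 0.650·246.6/(4·5.67×10⁻⁸) = 7.068×10⁸ K⁴.

T ≈ 163 K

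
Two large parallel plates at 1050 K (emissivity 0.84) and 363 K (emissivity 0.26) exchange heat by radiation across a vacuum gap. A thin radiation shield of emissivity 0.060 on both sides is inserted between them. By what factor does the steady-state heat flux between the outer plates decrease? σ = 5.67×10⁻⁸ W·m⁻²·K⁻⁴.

factor ≈ 9.01

Without shield: q₀ = σΔ(T⁴)/(1/ε₁+1/ε₂−1) with denominator 4.037.
With shield the two gaps are in series; the resistances add: (1/ε₁+1/ε_s−1)+(1/ε_s+1/ε₂−1) = 16.86+19.51 = 36.37.
Heat-flux ratio q₀/q = 36.37/4.037.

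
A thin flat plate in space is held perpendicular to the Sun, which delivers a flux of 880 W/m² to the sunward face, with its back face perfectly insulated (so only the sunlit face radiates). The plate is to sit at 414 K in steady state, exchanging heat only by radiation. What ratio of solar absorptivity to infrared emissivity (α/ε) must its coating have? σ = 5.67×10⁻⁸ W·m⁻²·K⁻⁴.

Balance: αS·A = εσ·1A·T⁴ ⇒ α/ε = σT⁴/S.
α/ε = 5.67×10⁻⁸·(414)⁴/880 = 5.67×10⁻⁸·2.938×10¹⁰/880.

α/ε ≈ 1.89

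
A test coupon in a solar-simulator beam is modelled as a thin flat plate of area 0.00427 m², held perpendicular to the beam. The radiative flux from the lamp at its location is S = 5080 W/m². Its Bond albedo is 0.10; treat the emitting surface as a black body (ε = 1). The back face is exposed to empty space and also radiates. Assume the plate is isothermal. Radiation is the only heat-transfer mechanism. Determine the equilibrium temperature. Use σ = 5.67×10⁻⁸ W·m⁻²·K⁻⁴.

At equilibrium, absorbed power = emitted power.
Absorbing cross-section = A = 0.004270 m²; emitting surface = 2A = 0.008540 m² (ratio 2).
(1−a)S·A_cross = εσ·A_surf·T⁴  ⇒  T⁴ = (1−a)S/(2σ).
T⁴ = 0.900·5080/(2·5.67×10⁻⁸) = 4.032×10¹⁰ K⁴.
T = (4.032×10¹⁰)^(1/4).

T ≈ 448 K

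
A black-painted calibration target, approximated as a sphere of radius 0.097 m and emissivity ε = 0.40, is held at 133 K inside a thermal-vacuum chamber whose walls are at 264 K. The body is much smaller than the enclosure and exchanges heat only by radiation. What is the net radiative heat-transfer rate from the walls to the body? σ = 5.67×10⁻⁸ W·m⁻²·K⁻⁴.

P_net ≈ 12.2 W

For a small grey body in a large enclosure: P_net = εσA(T_body⁴ − T_wall⁴).
A = 4πr² = 0.1182 m²; T_body⁴ − T_wall⁴ = 3.129×10⁸ − 4.858×10⁹ = -4.545×10⁹ K⁴.
|P_net| = 0.40·5.67×10⁻⁸·0.1182·4.545×10⁹.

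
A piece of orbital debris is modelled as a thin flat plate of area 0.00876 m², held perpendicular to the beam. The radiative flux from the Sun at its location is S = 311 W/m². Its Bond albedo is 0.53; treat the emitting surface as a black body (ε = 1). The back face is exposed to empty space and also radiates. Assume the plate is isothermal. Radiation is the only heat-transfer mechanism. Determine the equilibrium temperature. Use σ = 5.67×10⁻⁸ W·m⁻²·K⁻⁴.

T ≈ 189 K

At equilibrium, absorbed power = emitted power.
Absorbing cross-section = A = 0.008760 m²; emitting surface = 2A = 0.01752 m² (ratio 2).
(1−a)S·A_cross = εσ·A_surf·T⁴  ⇒  T⁴ = (1−a)S/(2σ).
T⁴ = 0.470·311/(2·5.67×10⁻⁸) = 1.289×10⁹ K⁴.
T = (1.289×10⁹)^(1/4).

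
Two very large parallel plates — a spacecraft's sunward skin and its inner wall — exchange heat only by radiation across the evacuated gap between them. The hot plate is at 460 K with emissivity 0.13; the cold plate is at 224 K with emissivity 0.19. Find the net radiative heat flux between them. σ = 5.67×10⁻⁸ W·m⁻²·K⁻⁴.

For two infinite grey parallel plates, q = σ(T₁⁴ − T₂⁴)/(1/ε₁ + 1/ε₂ − 1).
T₁⁴ − T₂⁴ = 4.477×10¹⁰ − 2.518×10⁹ = 4.226×10¹⁰ K⁴.
1/ε₁ + 1/ε₂ − 1 = 7.692 + 5.263 − 1 = 11.96.
q = 5.67×10⁻⁸ × 4.226×10¹⁰ / 11.96.

q ≈ 200 W/m²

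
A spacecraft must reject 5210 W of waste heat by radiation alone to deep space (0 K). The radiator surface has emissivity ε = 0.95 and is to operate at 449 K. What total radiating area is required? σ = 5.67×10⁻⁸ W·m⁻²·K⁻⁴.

A ≈ 2.38 m²

P = εσA T⁴ ⇒ A = P/(εσT⁴).
T⁴ = 4.064×10¹⁰ K⁴.
A = 5210/(0.95 × 5.67×10⁻⁸ × 4.064×10¹⁰).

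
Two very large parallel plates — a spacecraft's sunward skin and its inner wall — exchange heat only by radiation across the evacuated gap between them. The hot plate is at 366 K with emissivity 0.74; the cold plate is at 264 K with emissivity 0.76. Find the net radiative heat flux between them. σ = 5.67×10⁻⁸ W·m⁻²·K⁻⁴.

For two infinite grey parallel plates, q = σ(T₁⁴ − T₂⁴)/(1/ε₁ + 1/ε₂ − 1).
T₁⁴ − T₂⁴ = 1.794×10¹⁰ − 4.858×10⁹ = 1.309×10¹⁰ K⁴.
1/ε₁ + 1/ε₂ − 1 = 1.351 + 1.316 − 1 = 1.667.
q = 5.67×10⁻⁸ × 1.309×10¹⁰ / 1.667.

q ≈ 445 W/m²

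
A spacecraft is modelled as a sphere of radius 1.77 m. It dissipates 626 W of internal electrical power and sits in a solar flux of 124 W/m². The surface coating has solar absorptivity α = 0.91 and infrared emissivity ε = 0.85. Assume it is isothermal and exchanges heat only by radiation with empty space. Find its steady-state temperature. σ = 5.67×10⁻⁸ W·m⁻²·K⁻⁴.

T ≈ 174 K

At steady state, absorbed solar power + internal power = radiated power.
Absorbed: α·S·A_cross = 0.91·124·9.842 = 1111 W (cross-section πr²).
Total input = 1111 + 626 = 1737 W.
Radiated: εσ·A_surf·T⁴ with A_surf = 4πr² = 39.37 m².
T⁴ = 1737/(0.85·5.67×10⁻⁸·39.37) = 9.153×10⁸ K⁴.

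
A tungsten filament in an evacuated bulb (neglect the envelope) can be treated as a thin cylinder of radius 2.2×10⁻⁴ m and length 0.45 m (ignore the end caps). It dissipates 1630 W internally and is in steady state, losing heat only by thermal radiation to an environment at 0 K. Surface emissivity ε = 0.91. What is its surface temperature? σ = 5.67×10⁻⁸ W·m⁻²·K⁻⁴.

T ≈ 2670 K

Steady state: internal power = radiated power, P = εσA T⁴.
Radiating area A = 2πrL = 6.220×10⁻⁴ m².
T⁴ = P/(εσA) = 1630/(0.91·5.67×10⁻⁸·6.220×10⁻⁴) = 5.079×10¹³ K⁴.
T = (5.079×10¹³)^(1/4).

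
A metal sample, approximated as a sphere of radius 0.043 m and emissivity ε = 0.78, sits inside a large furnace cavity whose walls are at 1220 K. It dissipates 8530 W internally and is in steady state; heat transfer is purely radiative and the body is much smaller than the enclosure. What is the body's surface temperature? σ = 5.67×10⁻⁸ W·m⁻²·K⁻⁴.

For a small grey body in a large enclosure, net radiated power = εσA(T⁴ − T_w⁴).
Steady state: P = εσA(T⁴ − T_w⁴) with A = 4πr² = 0.02324 m².
T⁴ = P/(εσA) + T_w⁴ = 8530/(0.78·5.67×10⁻⁸·0.02324) + (1220)⁴
    = 8.301×10¹² + 2.215×10¹² = 1.052×10¹³ K⁴.

T ≈ 1800 K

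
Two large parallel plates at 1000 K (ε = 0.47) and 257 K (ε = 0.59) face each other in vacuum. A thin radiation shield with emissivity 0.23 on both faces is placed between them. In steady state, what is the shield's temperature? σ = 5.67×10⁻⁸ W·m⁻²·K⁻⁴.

T_s ≈ 833 K

In steady state the net flux on the hot side equals that on the cold side.
σ(T₁⁴−T_s⁴)/D₁ = σ(T_s⁴−T₂⁴)/D₂, with D₁ = 1/ε₁+1/ε_s−1 = 5.475, D₂ = 1/ε_s+1/ε₂−1 = 5.043.
Solve for T_s⁴: T_s⁴ = (D₂·T₁⁴ + D₁·T₂⁴)/(D₁+D₂) = 4.817×10¹¹ K⁴.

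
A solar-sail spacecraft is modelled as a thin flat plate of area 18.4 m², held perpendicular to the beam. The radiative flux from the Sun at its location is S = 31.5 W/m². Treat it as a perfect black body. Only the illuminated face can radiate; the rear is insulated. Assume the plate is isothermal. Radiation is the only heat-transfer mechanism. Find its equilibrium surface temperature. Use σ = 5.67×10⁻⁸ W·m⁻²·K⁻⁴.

At equilibrium, absorbed power = emitted power.
Absorbing cross-section = A = 18.40 m²; emitting surface = A = 18.40 m² (ratio 1).
S·A_cross = εσ·A_surf·T⁴  ⇒  T⁴ = S/(1σ).
T⁴ = 1.00·31.5/(1·5.67×10⁻⁸) = 5.556×10⁸ K⁴.
T = (5.556×10⁸)^(1/4).

T ≈ 154 K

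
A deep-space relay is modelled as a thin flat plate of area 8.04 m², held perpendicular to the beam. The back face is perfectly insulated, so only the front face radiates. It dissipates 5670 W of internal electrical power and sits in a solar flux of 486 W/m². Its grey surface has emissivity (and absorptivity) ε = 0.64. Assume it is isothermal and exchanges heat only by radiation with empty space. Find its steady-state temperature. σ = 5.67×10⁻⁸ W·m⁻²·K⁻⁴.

At steady state, absorbed solar power + internal power = radiated power.
Absorbed: α·S·A_cross = 0.64·486·8.040 = 2501 W (cross-section A).
Total input = 2501 + 5670 = 8171 W.
Radiated: εσ·A_surf·T⁴ with A_surf = A = 8.040 m².
T⁴ = 8171/(0.64·5.67×10⁻⁸·8.040) = 2.801×10¹⁰ K⁴.

T ≈ 409 K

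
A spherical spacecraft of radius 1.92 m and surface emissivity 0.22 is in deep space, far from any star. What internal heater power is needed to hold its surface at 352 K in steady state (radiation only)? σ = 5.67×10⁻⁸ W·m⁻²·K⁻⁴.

P ≈ 8870 W

P = εσ·4πr²·T⁴.
4πr² = 46.32 m²; T⁴ = 1.535×10¹⁰ K⁴.
P = 0.22·5.67×10⁻⁸·46.32·1.535×10¹⁰.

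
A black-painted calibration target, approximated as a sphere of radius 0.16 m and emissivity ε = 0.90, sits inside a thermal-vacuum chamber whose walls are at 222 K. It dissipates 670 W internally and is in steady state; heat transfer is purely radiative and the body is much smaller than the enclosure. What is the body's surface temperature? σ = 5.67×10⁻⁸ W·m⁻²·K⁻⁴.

For a small grey body in a large enclosure, net radiated power = εσA(T⁴ − T_w⁴).
Steady state: P = εσA(T⁴ − T_w⁴) with A = 4πr² = 0.3217 m².
T⁴ = P/(εσA) + T_w⁴ = 670/(0.90·5.67×10⁻⁸·0.3217) + (222)⁴
    = 4.081×10¹⁰ + 2.429×10⁹ = 4.324×10¹⁰ K⁴.

T ≈ 456 K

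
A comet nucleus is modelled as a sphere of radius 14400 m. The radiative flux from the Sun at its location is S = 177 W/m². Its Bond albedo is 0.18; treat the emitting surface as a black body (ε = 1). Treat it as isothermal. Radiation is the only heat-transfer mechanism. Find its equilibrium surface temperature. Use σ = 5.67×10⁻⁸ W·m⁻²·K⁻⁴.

At equilibrium, absorbed power = emitted power.
Absorbing cross-section = πr² = 6.514×10⁸ m²; emitting surface = 4πr² = 2.606×10⁹ m² (ratio 4).
(1−a)S·A_cross = εσ·A_surf·T⁴  ⇒  T⁴ = (1−a)S/(4σ).
T⁴ = 0.820·177/(4·5.67×10⁻⁸) = 6.399×10⁸ K⁴.
T = (6.399×10⁸)^(1/4).

T ≈ 159 K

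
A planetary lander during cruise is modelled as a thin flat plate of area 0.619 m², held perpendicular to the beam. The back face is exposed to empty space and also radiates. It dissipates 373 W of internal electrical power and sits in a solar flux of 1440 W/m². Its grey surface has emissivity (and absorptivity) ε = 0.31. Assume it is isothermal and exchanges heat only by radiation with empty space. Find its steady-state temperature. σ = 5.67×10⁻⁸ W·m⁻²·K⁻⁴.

At steady state, absorbed solar power + internal power = radiated power.
Absorbed: α·S·A_cross = 0.31·1440·0.6190 = 276.3 W (cross-section A).
Total input = 276.3 + 373 = 649.3 W.
Radiated: εσ·A_surf·T⁴ with A_surf = 2A = 1.238 m².
T⁴ = 649.3/(0.31·5.67×10⁻⁸·1.238) = 2.984×10¹⁰ K⁴.

T ≈ 416 K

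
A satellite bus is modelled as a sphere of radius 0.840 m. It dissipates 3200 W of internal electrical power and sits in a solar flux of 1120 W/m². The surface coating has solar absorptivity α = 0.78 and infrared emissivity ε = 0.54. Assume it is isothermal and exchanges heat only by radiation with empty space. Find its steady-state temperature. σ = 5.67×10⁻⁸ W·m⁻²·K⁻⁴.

At steady state, absorbed solar power + internal power = radiated power.
Absorbed: α·S·A_cross = 0.78·1120·2.217 = 1937 W (cross-section πr²).
Total input = 1937 + 3200 = 5137 W.
Radiated: εσ·A_surf·T⁴ with A_surf = 4πr² = 8.867 m².
T⁴ = 5137/(0.54·5.67×10⁻⁸·8.867) = 1.892×10¹⁰ K⁴.

T ≈ 371 K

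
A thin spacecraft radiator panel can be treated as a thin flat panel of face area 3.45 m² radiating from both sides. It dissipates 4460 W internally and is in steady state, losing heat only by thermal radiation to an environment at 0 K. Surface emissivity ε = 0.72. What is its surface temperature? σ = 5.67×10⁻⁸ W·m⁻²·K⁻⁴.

T ≈ 355 K

Steady state: internal power = radiated power, P = εσA T⁴.
Radiating area A = 2·3.45 = 6.900 m².
T⁴ = P/(εσA) = 4460/(0.72·5.67×10⁻⁸·6.900) = 1.583×10¹⁰ K⁴.
T = (1.583×10¹⁰)^(1/4).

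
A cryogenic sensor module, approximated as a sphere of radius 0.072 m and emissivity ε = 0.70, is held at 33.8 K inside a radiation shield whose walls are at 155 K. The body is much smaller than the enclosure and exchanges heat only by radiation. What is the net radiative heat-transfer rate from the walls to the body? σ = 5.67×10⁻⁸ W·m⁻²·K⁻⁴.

P_net ≈ 1.49 W

For a small grey body in a large enclosure: P_net = εσA(T_body⁴ − T_wall⁴).
A = 4πr² = 0.06514 m²; T_body⁴ − T_wall⁴ = 1.305×10⁶ − 5.772×10⁸ = -5.759×10⁸ K⁴.
|P_net| = 0.70·5.67×10⁻⁸·0.06514·5.759×10⁸.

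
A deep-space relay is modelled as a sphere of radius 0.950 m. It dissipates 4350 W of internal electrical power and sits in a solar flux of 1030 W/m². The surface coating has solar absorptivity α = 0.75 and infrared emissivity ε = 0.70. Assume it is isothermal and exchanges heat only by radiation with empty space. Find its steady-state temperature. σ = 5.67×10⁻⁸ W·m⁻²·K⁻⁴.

T ≈ 347 K

At steady state, absorbed solar power + internal power = radiated power.
Absorbed: α·S·A_cross = 0.75·1030·2.835 = 2190 W (cross-section πr²).
Total input = 2190 + 4350 = 6540 W.
Radiated: εσ·A_surf·T⁴ with A_surf = 4πr² = 11.34 m².
T⁴ = 6540/(0.70·5.67×10⁻⁸·11.34) = 1.453×10¹⁰ K⁴.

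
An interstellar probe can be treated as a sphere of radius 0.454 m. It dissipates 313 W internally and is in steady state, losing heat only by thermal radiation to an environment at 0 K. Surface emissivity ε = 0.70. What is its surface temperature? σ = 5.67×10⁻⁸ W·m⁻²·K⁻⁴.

Steady state: internal power = radiated power, P = εσA T⁴.
Radiating area A = 4πr² = 2.590 m².
T⁴ = P/(εσA) = 313/(0.70·5.67×10⁻⁸·2.590) = 3.045×10⁹ K⁴.
T = (3.045×10⁹)^(1/4).

T ≈ 235 K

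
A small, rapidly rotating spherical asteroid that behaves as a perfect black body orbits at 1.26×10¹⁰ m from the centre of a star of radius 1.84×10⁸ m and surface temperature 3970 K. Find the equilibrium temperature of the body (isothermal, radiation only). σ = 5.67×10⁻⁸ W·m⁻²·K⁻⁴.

T ≈ 339 K

The star's surface emits σT_*⁴; at distance d the flux is S = σT_*⁴(R_*/d)².
S = 5.67×10⁻⁸·(3970)⁴·(1.84×10⁸/1.26×10¹⁰)² = 3004 W/m².
For an isothermal sphere T⁴ = (1−a)S/(4σ) = 1.324×10¹⁰ K⁴.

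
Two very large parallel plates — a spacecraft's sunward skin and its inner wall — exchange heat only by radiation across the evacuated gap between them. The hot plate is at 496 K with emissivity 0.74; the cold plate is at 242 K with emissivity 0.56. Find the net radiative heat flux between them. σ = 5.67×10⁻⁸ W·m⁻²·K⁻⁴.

q ≈ 1510 W/m²

For two infinite grey parallel plates, q = σ(T₁⁴ − T₂⁴)/(1/ε₁ + 1/ε₂ − 1).
T₁⁴ − T₂⁴ = 6.052×10¹⁰ − 3.430×10⁹ = 5.709×10¹⁰ K⁴.
1/ε₁ + 1/ε₂ − 1 = 1.351 + 1.786 − 1 = 2.137.
q = 5.67×10⁻⁸ × 5.709×10¹⁰ / 2.137.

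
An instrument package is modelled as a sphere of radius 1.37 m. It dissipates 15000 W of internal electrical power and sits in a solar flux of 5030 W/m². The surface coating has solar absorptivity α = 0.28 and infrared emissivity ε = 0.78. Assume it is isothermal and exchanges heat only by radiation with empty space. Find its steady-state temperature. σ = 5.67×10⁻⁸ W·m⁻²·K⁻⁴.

T ≈ 387 K

At steady state, absorbed solar power + internal power = radiated power.
Absorbed: α·S·A_cross = 0.28·5030·5.896 = 8305 W (cross-section πr²).
Total input = 8305 + 15000 = 23300 W.
Radiated: εσ·A_surf·T⁴ with A_surf = 4πr² = 23.59 m².
T⁴ = 23300/(0.78·5.67×10⁻⁸·23.59) = 2.234×10¹⁰ K⁴.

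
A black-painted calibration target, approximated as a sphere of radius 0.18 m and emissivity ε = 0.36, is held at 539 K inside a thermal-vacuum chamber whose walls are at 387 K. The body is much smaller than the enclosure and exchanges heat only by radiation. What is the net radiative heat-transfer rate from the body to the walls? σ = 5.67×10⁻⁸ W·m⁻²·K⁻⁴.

For a small grey body in a large enclosure: P_net = εσA(T_body⁴ − T_wall⁴).
A = 4πr² = 0.4072 m²; T_body⁴ − T_wall⁴ = 8.440×10¹⁰ − 2.243×10¹⁰ = 6.197×10¹⁰ K⁴.
|P_net| = 0.36·5.67×10⁻⁸·0.4072·6.197×10¹⁰.

P_net ≈ 515 W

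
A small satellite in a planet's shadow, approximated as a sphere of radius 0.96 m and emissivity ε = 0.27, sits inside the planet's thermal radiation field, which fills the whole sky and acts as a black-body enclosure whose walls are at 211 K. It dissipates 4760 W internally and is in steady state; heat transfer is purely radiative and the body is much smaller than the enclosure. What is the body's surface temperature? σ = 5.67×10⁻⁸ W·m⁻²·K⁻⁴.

For a small grey body in a large enclosure, net radiated power = εσA(T⁴ − T_w⁴).
Steady state: P = εσA(T⁴ − T_w⁴) with A = 4πr² = 11.58 m².
T⁴ = P/(εσA) + T_w⁴ = 4760/(0.27·5.67×10⁻⁸·11.58) + (211)⁴
    = 2.685×10¹⁰ + 1.982×10⁹ = 2.883×10¹⁰ K⁴.

T ≈ 412 K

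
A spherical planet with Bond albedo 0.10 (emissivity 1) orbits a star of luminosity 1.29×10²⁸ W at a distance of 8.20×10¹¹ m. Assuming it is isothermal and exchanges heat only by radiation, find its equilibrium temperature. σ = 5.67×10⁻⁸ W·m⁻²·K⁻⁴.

First find the stellar flux at distance d: S = L/(4πd²) = 1.29×10²⁸/(4π·(8.20×10¹¹)²) = 1527 W/m².
For an isothermal sphere, absorbed (1−a)S·πr² = emitted σ·4πr²·T⁴, so T⁴ = (1−a)S/(4σ).
T⁴ = 0.900·1527/(4·5.67×10⁻⁸) = 6.058×10⁹ K⁴.

T ≈ 279 K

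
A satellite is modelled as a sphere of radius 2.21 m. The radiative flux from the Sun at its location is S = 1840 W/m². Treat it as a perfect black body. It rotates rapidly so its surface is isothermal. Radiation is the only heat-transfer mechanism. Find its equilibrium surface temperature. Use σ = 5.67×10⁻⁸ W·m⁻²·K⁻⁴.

T ≈ 300 K

At equilibrium, absorbed power = emitted power.
Absorbing cross-section = πr² = 15.34 m²; emitting surface = 4πr² = 61.38 m² (ratio 4).
S·A_cross = εσ·A_surf·T⁴  ⇒  T⁴ = S/(4σ).
T⁴ = 1.00·1840/(4·5.67×10⁻⁸) = 8.113×10⁹ K⁴.
T = (8.113×10⁹)^(1/4).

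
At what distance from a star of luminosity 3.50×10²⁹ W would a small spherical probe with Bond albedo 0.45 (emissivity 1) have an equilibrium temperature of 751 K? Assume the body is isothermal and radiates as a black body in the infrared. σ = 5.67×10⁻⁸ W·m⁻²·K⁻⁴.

d ≈ 4.61×10¹¹ m

For an isothermal black-emitting sphere, (1−a)S·πr² = σ·4πr²·T⁴ ⇒ S = 4σT⁴/(1−a).
S = 4·5.67×10⁻⁸·(751)⁴/0.550 = 1.312×10⁵ W/m².
Flux falls as S = L/(4πd²), so d = √(L/(4πS)) = √(3.50×10²⁹/(4π·1.312×10⁵)).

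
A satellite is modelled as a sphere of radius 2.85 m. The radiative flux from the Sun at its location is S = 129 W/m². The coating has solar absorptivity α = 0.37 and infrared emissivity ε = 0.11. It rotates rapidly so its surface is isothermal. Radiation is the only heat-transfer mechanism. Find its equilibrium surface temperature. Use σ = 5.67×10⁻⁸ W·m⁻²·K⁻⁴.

At equilibrium, absorbed power = emitted power.
Absorbing cross-section = πr² = 25.52 m²; emitting surface = 4πr² = 102.1 m² (ratio 4).
αS·A_cross = εσ·A_surf·T⁴  ⇒  T⁴ = αS/(ε·4σ).
T⁴ = 0.370·129/(0.11·4·5.67×10⁻⁸) = 1.913×10⁹ K⁴.
T = (1.913×10⁹)^(1/4).

T ≈ 209 K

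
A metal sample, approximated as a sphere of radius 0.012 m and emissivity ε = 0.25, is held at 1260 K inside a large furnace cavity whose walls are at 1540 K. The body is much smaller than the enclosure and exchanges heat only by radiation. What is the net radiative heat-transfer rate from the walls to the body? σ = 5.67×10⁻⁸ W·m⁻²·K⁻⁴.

For a small grey body in a large enclosure: P_net = εσA(T_body⁴ − T_wall⁴).
A = 4πr² = 0.001810 m²; T_body⁴ − T_wall⁴ = 2.520×10¹² − 5.624×10¹² = -3.104×10¹² K⁴.
|P_net| = 0.25·5.67×10⁻⁸·0.001810·3.104×10¹².

P_net ≈ 79.6 W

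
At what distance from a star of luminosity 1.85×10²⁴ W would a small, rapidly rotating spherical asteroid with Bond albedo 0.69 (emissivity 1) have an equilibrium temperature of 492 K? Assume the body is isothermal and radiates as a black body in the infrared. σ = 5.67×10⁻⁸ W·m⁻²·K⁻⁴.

d ≈ 1.85×10⁹ m

For an isothermal black-emitting sphere, (1−a)S·πr² = σ·4πr²·T⁴ ⇒ S = 4σT⁴/(1−a).
S = 4·5.67×10⁻⁸·(492)⁴/0.310 = 42870 W/m².
Flux falls as S = L/(4πd²), so d = √(L/(4πS)) = √(1.85×10²⁴/(4π·42870)).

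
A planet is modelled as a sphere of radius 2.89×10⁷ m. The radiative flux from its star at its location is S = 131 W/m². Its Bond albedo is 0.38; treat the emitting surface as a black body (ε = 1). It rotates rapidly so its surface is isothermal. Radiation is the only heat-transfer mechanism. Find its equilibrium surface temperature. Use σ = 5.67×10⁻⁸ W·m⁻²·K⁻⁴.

At equilibrium, absorbed power = emitted power.
Absorbing cross-section = πr² = 2.624×10¹⁵ m²; emitting surface = 4πr² = 1.050×10¹⁶ m² (ratio 4).
(1−a)S·A_cross = εσ·A_surf·T⁴  ⇒  T⁴ = (1−a)S/(4σ).
T⁴ = 0.620·131/(4·5.67×10⁻⁸) = 3.581×10⁸ K⁴.
T = (3.581×10⁸)^(1/4).

T ≈ 138 K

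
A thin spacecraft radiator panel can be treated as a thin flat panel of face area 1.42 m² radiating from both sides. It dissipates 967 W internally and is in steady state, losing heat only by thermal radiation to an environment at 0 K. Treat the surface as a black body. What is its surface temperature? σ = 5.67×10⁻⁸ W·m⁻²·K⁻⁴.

T ≈ 278 K

Steady state: internal power = radiated power, P = εσA T⁴.
Radiating area A = 2·1.42 = 2.840 m².
T⁴ = P/(εσA) = 967/(1.0·5.67×10⁻⁸·2.840) = 6.005×10⁹ K⁴.
T = (6.005×10⁹)^(1/4).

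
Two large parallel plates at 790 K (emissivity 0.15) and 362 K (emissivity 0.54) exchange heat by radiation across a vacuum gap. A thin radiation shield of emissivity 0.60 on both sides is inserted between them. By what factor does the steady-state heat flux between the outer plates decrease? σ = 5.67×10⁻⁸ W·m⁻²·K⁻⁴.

factor ≈ 1.31

Without shield: q₀ = σΔ(T⁴)/(1/ε₁+1/ε₂−1) with denominator 7.519.
With shield the two gaps are in series; the resistances add: (1/ε₁+1/ε_s−1)+(1/ε_s+1/ε₂−1) = 7.333+2.519 = 9.852.
Heat-flux ratio q₀/q = 9.852/7.519.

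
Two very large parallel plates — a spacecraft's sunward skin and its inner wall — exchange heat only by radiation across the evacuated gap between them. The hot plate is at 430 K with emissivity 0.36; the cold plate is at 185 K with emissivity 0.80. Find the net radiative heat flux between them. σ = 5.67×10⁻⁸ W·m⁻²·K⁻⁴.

q ≈ 618 W/m²

For two infinite grey parallel plates, q = σ(T₁⁴ − T₂⁴)/(1/ε₁ + 1/ε₂ − 1).
T₁⁴ − T₂⁴ = 3.419×10¹⁰ − 1.171×10⁹ = 3.302×10¹⁰ K⁴.
1/ε₁ + 1/ε₂ − 1 = 2.778 + 1.250 − 1 = 3.028.
q = 5.67×10⁻⁸ × 3.302×10¹⁰ / 3.028.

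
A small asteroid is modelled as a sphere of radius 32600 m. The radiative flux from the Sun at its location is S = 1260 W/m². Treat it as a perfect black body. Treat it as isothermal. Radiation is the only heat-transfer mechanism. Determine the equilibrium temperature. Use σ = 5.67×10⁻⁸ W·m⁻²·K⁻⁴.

At equilibrium, absorbed power = emitted power.
Absorbing cross-section = πr² = 3.339×10⁹ m²; emitting surface = 4πr² = 1.336×10¹⁰ m² (ratio 4).
S·A_cross = εσ·A_surf·T⁴  ⇒  T⁴ = S/(4σ).
T⁴ = 1.00·1260/(4·5.67×10⁻⁸) = 5.556×10⁹ K⁴.
T = (5.556×10⁹)^(1/4).

T ≈ 273 K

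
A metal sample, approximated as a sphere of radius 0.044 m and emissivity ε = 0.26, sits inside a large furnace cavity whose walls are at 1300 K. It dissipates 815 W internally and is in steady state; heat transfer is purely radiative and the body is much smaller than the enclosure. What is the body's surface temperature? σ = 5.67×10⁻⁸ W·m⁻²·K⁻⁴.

For a small grey body in a large enclosure, net radiated power = εσA(T⁴ − T_w⁴).
Steady state: P = εσA(T⁴ − T_w⁴) with A = 4πr² = 0.02433 m².
T⁴ = P/(εσA) + T_w⁴ = 815/(0.26·5.67×10⁻⁸·0.02433) + (1300)⁴
    = 2.272×10¹² + 2.856×10¹² = 5.129×10¹² K⁴.

T ≈ 1500 K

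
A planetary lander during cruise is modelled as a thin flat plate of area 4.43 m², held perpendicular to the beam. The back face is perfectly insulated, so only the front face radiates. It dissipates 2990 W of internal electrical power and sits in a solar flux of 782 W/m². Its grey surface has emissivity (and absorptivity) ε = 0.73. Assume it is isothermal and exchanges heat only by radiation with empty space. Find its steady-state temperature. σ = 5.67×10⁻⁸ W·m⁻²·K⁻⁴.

T ≈ 417 K

At steady state, absorbed solar power + internal power = radiated power.
Absorbed: α·S·A_cross = 0.73·782·4.430 = 2529 W (cross-section A).
Total input = 2529 + 2990 = 5519 W.
Radiated: εσ·A_surf·T⁴ with A_surf = A = 4.430 m².
T⁴ = 5519/(0.73·5.67×10⁻⁸·4.430) = 3.010×10¹⁰ K⁴.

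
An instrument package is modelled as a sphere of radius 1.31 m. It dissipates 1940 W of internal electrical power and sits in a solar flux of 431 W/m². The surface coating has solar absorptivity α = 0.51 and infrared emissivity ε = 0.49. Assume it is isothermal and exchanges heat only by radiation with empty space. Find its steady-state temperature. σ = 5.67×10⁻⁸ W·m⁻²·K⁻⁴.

T ≈ 269 K

At steady state, absorbed solar power + internal power = radiated power.
Absorbed: α·S·A_cross = 0.51·431·5.391 = 1185 W (cross-section πr²).
Total input = 1185 + 1940 = 3125 W.
Radiated: εσ·A_surf·T⁴ with A_surf = 4πr² = 21.57 m².
T⁴ = 3125/(0.49·5.67×10⁻⁸·21.57) = 5.216×10⁹ K⁴.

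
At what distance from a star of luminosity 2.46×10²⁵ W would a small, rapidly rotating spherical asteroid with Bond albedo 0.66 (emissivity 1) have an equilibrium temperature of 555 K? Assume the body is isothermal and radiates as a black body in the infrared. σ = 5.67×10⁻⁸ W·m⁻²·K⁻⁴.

For an isothermal black-emitting sphere, (1−a)S·πr² = σ·4πr²·T⁴ ⇒ S = 4σT⁴/(1−a).
S = 4·5.67×10⁻⁸·(555)⁴/0.340 = 63290 W/m².
Flux falls as S = L/(4πd²), so d = √(L/(4πS)) = √(2.46×10²⁵/(4π·63290)).

d ≈ 5.56×10⁹ m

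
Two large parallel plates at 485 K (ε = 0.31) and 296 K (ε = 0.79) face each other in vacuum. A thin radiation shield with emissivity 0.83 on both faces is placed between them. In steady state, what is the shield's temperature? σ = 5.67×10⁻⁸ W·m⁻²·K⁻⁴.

In steady state the net flux on the hot side equals that on the cold side.
σ(T₁⁴−T_s⁴)/D₁ = σ(T_s⁴−T₂⁴)/D₂, with D₁ = 1/ε₁+1/ε_s−1 = 3.431, D₂ = 1/ε_s+1/ε₂−1 = 1.471.
Solve for T_s⁴: T_s⁴ = (D₂·T₁⁴ + D₁·T₂⁴)/(D₁+D₂) = 2.198×10¹⁰ K⁴.

T_s ≈ 385 K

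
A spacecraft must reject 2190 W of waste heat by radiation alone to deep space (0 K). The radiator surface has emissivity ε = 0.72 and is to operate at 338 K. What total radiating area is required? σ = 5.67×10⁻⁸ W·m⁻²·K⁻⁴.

A ≈ 4.11 m²

P = εσA T⁴ ⇒ A = P/(εσT⁴).
T⁴ = 1.305×10¹⁰ K⁴.
A = 2190/(0.72 × 5.67×10⁻⁸ × 1.305×10¹⁰).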